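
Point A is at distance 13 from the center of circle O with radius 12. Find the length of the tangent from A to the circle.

Let T be the point of tangency. Then OT ⊥ AT (radius ⊥ tangent).
In right triangle OTA: OA² = OT² + AT²
13² = 12² + AT²
AT² = 25, AT = 5

5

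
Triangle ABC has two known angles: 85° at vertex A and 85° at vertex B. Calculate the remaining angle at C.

Let angle C = x. Then 85 + 85 + x = 180.
x = 180 - 170 = 10 degrees.

10 degrees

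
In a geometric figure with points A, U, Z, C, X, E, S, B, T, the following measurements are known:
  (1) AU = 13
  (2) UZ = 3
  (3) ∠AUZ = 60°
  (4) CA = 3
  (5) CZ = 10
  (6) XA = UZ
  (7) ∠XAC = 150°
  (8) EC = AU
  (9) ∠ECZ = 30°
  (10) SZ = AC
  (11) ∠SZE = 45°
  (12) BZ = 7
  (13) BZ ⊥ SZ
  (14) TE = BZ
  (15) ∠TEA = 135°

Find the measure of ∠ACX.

From the given relations: XA = UZ = 3.
Step 1: By the law of cosines on triangle CAX: CX² = 3² + 3² − 2·3·3·cos(150°) = 33.59, so CX ≈ 5.8.
Step 2: By the inverse law of cosines on triangle ACX: cos(∠ACX) = (3² + 5.8² − 3²) / (2·3·5.8) = 33.59/34.77 = 0.9659, so ∠ACX = 15°.

Therefore, the measure of angle ∠ACX = 15°.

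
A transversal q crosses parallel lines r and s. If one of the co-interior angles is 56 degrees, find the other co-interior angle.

Co-interior angles (same-side interior) formed by parallel lines and a transversal are supplementary (sum to 180 degrees).
The given angle is 56 degrees.
The co-interior angle = 180 - 56 = 124 degrees.

124 degrees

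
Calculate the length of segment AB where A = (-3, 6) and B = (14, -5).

d = sqrt((17)^2 + (-11)^2) = sqrt(410)

sqrt(410)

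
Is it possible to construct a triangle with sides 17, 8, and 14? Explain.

Yes.
The triangle inequality requires that the sum of any two sides exceeds the third.
Here 8 + 14 = 22 > 17, so the condition is met.

Yes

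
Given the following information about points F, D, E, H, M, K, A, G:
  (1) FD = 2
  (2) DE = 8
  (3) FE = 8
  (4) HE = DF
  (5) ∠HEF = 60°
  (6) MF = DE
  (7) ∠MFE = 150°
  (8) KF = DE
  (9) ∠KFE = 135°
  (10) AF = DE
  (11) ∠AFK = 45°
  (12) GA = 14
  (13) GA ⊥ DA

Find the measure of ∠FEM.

From the given relations: MF = DE = 8.
Step 1: By the law of cosines on triangle EFM: EM² = 8² + 8² − 2·8·8·cos(150°) = 238.85, so EM ≈ 15.45.
Step 2: By the inverse law of cosines on triangle FEM: cos(∠FEM) = (8² + 15.45² − 8²) / (2·8·15.45) = 238.85/247.28 = 0.9659, so ∠FEM = 15°.

Therefore, the measure of angle ∠FEM = 15°.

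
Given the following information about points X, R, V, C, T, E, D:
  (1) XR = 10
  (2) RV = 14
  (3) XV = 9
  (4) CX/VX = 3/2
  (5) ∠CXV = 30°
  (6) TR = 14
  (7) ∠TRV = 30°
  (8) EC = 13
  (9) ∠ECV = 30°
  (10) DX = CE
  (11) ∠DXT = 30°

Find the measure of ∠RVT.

Step 1: By the law of cosines on triangle VRT: VT² = 14² + 14² − 2·14·14·cos(30°) = 52.52, so VT ≈ 7.25.
Step 2: By the inverse law of cosines on triangle RVT: cos(∠RVT) = (14² + 7.25² − 14²) / (2·14·7.25) = 52.52/202.91 = 0.2588, so ∠RVT = 75°.

Therefore, the measure of angle ∠RVT = 75°.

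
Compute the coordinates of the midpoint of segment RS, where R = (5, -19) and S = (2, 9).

The midpoint is the average of the coordinates:
x: (5 + 2)/2 = 7/2
y: (-19 + 9)/2 = -5
Midpoint = (7/2, -5)

(7/2, -5)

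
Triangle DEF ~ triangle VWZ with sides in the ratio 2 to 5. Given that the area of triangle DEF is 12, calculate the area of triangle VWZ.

Area ratio = (2/5)^2 = 4/25. Area of VWZ = 12 * 25/4 = 75.

75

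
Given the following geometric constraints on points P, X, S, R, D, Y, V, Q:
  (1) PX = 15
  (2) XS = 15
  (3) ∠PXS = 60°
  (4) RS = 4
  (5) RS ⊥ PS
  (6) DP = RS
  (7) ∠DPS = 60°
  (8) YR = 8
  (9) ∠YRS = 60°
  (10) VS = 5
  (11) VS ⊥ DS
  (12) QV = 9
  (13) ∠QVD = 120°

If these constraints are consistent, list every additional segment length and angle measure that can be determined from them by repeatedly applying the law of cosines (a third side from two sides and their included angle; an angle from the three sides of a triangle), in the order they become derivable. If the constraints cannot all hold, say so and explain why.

The constraints are consistent. Derivable facts, in order:
After 1 step:
- PS = 15
- SY = 4·√3
After 2 steps:
- PR ≈ 15.52
- SD = √181
- ∠PSX = 60°
- ∠RSY = 90°
- ∠RYS = 30°
- ∠SPX = 60°
After 3 steps:
- DV ≈ 14.35
- ∠DSP = 14.92°
- ∠PDS = 105.08°
- ∠PRS = 75.07°
- ∠RPS = 14.93°
After 4 steps:
- DQ ≈ 20.4
- ∠DVS = 69.61°
- ∠SDV = 20.39°
After 5 steps:
- ∠DQV = 37.54°
- ∠QDV = 22.46°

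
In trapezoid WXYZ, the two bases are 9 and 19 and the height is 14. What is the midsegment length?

The midsegment (median) of a trapezoid connects the midpoints of the non-parallel sides.
Its length is the average of the two bases: (9 + 19) / 2 = 14.

14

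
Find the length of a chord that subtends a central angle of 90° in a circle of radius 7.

Chord = 2(7) sin(45°) = 7*sqrt(2)

7*sqrt(2)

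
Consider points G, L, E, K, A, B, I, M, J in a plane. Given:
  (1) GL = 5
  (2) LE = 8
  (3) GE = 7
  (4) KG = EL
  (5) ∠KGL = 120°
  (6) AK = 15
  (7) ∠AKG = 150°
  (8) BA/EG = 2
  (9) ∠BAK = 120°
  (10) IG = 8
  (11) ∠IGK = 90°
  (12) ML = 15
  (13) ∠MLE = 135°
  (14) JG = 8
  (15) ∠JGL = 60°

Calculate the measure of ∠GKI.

From the given relations: KG = EL = 8.
Step 1: By the law of cosines on triangle KGI: KI² = 8² + 8² − 2·8·8·cos(90°) = 128, so KI = 8·√2.
Step 2: By the inverse law of cosines on triangle GKI: cos(∠GKI) = (8² + (8·√2)² − 8²) / (2·8·8·√2) = 128/181.02 = 0.7071, so ∠GKI = 45°.

Therefore, the measure of angle ∠GKI = 45°.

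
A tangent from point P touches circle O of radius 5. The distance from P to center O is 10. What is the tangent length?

The tangent, radius, and line from the external point to the center form a right triangle.
The right angle is where the tangent meets the radius.
By the Pythagorean theorem: tangent² + 5² = 10²
tangent² = 100 - 25 = 75
tangent = 5*sqrt(3)

5*sqrt(3)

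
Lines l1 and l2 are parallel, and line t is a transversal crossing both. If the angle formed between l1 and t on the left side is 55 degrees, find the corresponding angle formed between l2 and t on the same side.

Corresponding angles formed by parallel lines and a transversal are equal.
The given angle is 55 degrees.
The corresponding angle = 55 degrees.

55 degrees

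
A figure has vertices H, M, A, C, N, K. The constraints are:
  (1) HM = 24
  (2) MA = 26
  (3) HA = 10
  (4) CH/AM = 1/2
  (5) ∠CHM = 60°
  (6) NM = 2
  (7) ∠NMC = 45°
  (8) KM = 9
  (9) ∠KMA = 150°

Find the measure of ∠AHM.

Step 1: By the inverse law of cosines on triangle AHM: cos(∠AHM) = (10² + 24² − 26²) / (2·10·24) = 0/480 = 0, so ∠AHM = 90°.

Therefore, the measure of angle ∠AHM = 90°.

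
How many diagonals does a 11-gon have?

The number of diagonals in an n-gon is n(n - 3)/2.
For n = 11: 11(11 - 3)/2 = 11 × 8 / 2 = 44.

44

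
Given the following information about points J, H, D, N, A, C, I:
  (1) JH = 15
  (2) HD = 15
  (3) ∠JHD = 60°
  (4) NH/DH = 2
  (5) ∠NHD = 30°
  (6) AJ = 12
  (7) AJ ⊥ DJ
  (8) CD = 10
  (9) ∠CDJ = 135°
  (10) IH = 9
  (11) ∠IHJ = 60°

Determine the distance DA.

Step 1: By the law of cosines on triangle JHD: JD² = 15² + 15² − 2·15·15·cos(60°) = 225, so JD = 15.
Step 2: By the law of cosines on triangle DJA: DA² = 15² + 12² − 2·15·12·cos(90°) = 369, so DA = 3·√41.

Therefore, the length of DA = 3·√41.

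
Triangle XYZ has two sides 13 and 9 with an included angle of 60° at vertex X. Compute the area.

Area = (1/2) * XY * XZ * sin(X)
Area = (1/2) * 13 * 9 * sin(60°)
Area = (1/2) * 13 * 9 * sqrt(3)/2
Area = 117*sqrt(3)/4

117*sqrt(3)/4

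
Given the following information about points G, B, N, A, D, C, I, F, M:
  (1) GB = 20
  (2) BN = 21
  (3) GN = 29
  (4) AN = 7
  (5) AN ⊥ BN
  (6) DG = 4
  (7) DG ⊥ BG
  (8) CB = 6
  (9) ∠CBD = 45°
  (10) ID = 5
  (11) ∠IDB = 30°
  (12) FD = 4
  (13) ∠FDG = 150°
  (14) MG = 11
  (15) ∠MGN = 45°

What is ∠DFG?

Step 1: By the law of cosines on triangle FDG: FG² = 4² + 4² − 2·4·4·cos(150°) = 59.71, so FG ≈ 7.73.
Step 2: By the inverse law of cosines on triangle DFG: cos(∠DFG) = (4² + 7.73² − 4²) / (2·4·7.73) = 59.71/61.82 = 0.9659, so ∠DFG = 15°.

Therefore, the measure of angle ∠DFG = 15°.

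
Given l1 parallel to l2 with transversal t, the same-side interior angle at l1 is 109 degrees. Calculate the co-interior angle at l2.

Co-interior angles sum to 180: 180 - 109 = 71 degrees.

71 degrees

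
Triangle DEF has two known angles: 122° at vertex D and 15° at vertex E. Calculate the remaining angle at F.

By the triangle angle sum property, the three interior angles of any triangle add up to 180°.
We know angle D = 122° and angle E = 15°, so their sum is 137°.
Therefore angle F = 180° - 137° = 43°.

43 degrees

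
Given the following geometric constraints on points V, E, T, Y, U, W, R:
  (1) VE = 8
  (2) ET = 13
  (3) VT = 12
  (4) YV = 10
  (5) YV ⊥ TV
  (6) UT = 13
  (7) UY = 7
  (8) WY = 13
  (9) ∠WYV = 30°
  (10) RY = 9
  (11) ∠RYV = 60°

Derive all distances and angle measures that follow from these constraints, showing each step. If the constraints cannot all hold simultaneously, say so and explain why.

The constraints are consistent.

Step 1: From VY = 10, YW = 13, and ∠VYW = 30°, by the law of cosines:
  VW² = VY² + YW² - 2·VY·YW·cos(30°) = 100 + 169 - 225.2 = 43.83
  VW ≈ 6.62

Step 2: From VY = 10, YR = 9, and ∠VYR = 60°, by the law of cosines:
  VR² = VY² + YR² - 2·VY·YR·cos(60°) = 100 + 81 - 90 = 91
  VR = √91

Step 3: From TV = 12, VY = 10, and ∠TVY = 90°, by the law of cosines:
  TY² = TV² + VY² - 2·TV·VY·cos(90°) = 144 + 100 - 0 = 244
  TY = 2·√61

Step 4: From VE = 8, VT = 12, ET = 13, by the inverse law of cosines:
  cos(∠EVT) = (VE² + VT² - ET²) / (2·VE·VT)
  ∠EVT = 78.28°

Step 5: From ET = 13, EV = 8, TV = 12, by the inverse law of cosines:
  cos(∠TEV) = (ET² + EV² - TV²) / (2·ET·EV)
  ∠TEV = 64.67°

Step 6: From TE = 13, TV = 12, EV = 8, by the inverse law of cosines:
  cos(∠ETV) = (TE² + TV² - EV²) / (2·TE·TV)
  ∠ETV = 37.05°

Step 7: From VR = √91, VY = 10, RY = 9, by the inverse law of cosines:
  cos(∠RVY) = (VR² + VY² - RY²) / (2·VR·VY)
  ∠RVY = 54.79°

Step 8: From VW = 6.62, VY = 10, WY = 13, by the inverse law of cosines:
  cos(∠WVY) = (VW² + VY² - WY²) / (2·VW·VY)
  ∠WVY = 100.96°

Step 9: From TU = 13, TY = 2·√61, UY = 7, by the inverse law of cosines:
  cos(∠UTY) = (TU² + TY² - UY²) / (2·TU·TY)
  ∠UTY = 26.33°

Step 10: From TV = 12, TY = 2·√61, VY = 10, by the inverse law of cosines:
  cos(∠VTY) = (TV² + TY² - VY²) / (2·TV·TY)
  ∠VTY = 39.81°

Step 11: From YT = 2·√61, YU = 7, TU = 13, by the inverse law of cosines:
  cos(∠TYU) = (YT² + YU² - TU²) / (2·YT·YU)
  ∠TYU = 55.46°

Step 12: From YT = 2·√61, YV = 10, TV = 12, by the inverse law of cosines:
  cos(∠TYV) = (YT² + YV² - TV²) / (2·YT·YV)
  ∠TYV = 50.19°

Step 13: From UT = 13, UY = 7, TY = 2·√61, by the inverse law of cosines:
  cos(∠TUY) = (UT² + UY² - TY²) / (2·UT·UY)
  ∠TUY = 98.21°

Step 14: From WV = 6.62, WY = 13, VY = 10, by the inverse law of cosines:
  cos(∠VWY) = (WV² + WY² - VY²) / (2·WV·WY)
  ∠VWY = 49.04°

Step 15: From RV = √91, RY = 9, VY = 10, by the inverse law of cosines:
  cos(∠VRY) = (RV² + RY² - VY²) / (2·RV·RY)
  ∠VRY = 65.21°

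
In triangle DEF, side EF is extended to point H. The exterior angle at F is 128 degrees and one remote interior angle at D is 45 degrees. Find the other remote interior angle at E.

The exterior angle theorem states that an exterior angle equals the sum of the two non-adjacent interior angles.
So 128 = 45 + angle E, which gives angle E = 128 - 45 = 83 degrees.

83 degrees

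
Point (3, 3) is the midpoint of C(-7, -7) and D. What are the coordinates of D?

Using the midpoint formula: M = ((x1 + x2)/2, (y1 + y2)/2)
We know M = (3, 3) and C = (-7, -7)
For x: 3 = (-7 + x2)/2, so x2 = 2*3 - -7 = 13
For y: 3 = (-7 + y2)/2, so y2 = 2*3 - -7 = 13
D = (13, 13)

(13, 13)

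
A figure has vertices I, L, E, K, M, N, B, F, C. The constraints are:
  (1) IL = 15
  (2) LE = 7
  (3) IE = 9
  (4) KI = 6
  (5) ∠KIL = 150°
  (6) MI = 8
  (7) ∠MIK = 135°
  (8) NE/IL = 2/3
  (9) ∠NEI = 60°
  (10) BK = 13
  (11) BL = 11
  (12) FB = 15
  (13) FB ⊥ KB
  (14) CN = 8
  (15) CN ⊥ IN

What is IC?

From the given relations: NE = 2/3·IL = 2/3·15 = 10.
Step 1: By the law of cosines on triangle NEI: NI² = 10² + 9² − 2·10·9·cos(60°) = 91, so NI = √91.
Step 2: By the law of cosines on triangle INC: IC² = √91² + 8² − 2·√91·8·cos(90°) = 155, so IC = √155.

Therefore, the length of IC = √155.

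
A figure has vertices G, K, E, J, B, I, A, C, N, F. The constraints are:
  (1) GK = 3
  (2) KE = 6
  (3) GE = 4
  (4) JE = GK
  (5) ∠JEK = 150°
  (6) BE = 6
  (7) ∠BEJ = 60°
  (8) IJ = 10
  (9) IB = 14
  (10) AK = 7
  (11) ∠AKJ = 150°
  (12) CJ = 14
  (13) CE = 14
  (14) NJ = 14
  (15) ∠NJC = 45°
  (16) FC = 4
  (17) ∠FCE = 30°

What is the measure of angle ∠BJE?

From the given relations: JE = GK = 3.
Step 1: By the law of cosines on triangle JEB: JB² = 3² + 6² − 2·3·6·cos(60°) = 27, so JB = 3·√3.
Step 2: By the inverse law of cosines on triangle BJE: cos(∠BJE) = ((3·√3)² + 3² − 6²) / (2·3·√3·3) = 0/31.18 = 0, so ∠BJE = 90°.

Therefore, the measure of angle ∠BJE = 90°.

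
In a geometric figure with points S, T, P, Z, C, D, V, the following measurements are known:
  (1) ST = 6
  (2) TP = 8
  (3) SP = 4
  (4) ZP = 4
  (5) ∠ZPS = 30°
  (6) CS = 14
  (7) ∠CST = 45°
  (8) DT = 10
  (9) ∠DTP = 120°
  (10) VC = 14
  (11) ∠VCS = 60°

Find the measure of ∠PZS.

Step 1: By the law of cosines on triangle ZPS: ZS² = 4² + 4² − 2·4·4·cos(30°) = 4.29, so ZS ≈ 2.07.
Step 2: By the inverse law of cosines on triangle PZS: cos(∠PZS) = (4² + 2.07² − 4²) / (2·4·2.07) = 4.29/16.56 = 0.2588, so ∠PZS = 75°.

Therefore, the measure of angle ∠PZS = 75°.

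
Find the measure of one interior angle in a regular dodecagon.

Each interior angle of a regular n-gon is (n - 2) * 180 / n.
For n = 12: (12 - 2) * 180 / 12 = 1800/12 = 150 degrees.

150 degrees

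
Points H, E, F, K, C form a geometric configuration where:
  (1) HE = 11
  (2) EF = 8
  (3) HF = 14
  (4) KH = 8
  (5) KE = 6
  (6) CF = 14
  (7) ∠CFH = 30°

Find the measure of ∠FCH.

Step 1: By the law of cosines on triangle CFH: CH² = 14² + 14² − 2·14·14·cos(30°) = 52.52, so CH ≈ 7.25.
Step 2: By the inverse law of cosines on triangle FCH: cos(∠FCH) = (14² + 7.25² − 14²) / (2·14·7.25) = 52.52/202.91 = 0.2588, so ∠FCH = 75°.

Therefore, the measure of angle ∠FCH = 75°.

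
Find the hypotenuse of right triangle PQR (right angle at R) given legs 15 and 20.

In a right triangle, the square of the hypotenuse equals the sum of the squares of the two legs.
The legs are 15 and 20, so the hypotenuse = sqrt(225 + 400) = sqrt(625) = 25.

25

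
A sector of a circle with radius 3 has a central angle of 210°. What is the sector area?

The full circle has area πr² = π(3)² = 9*pi.
The sector covers 210° out of 360°, a fraction of 7/12.
Sector area = 9*pi × 7/12 = 21*pi/4.

21*pi/4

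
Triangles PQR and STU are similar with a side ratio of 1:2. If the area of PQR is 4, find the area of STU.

The ratio of areas of similar triangles = (side ratio)^2.
Side ratio = 1:2, so area ratio = 1:4.
Area of STU / Area of PQR = 4/1
Area of STU = 4 * 4/1 = 16

16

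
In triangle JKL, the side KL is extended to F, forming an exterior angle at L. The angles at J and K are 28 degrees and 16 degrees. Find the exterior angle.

Exterior angle = 28 + 16 = 44 degrees (exterior angle theorem).

44 degrees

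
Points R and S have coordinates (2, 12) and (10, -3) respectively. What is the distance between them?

The horizontal distance is |10 - 2| = 8 and the vertical distance is |-3 - 12| = 15.
By the Pythagorean theorem, d = sqrt(8^2 + 15^2) = sqrt(289) = 17.

17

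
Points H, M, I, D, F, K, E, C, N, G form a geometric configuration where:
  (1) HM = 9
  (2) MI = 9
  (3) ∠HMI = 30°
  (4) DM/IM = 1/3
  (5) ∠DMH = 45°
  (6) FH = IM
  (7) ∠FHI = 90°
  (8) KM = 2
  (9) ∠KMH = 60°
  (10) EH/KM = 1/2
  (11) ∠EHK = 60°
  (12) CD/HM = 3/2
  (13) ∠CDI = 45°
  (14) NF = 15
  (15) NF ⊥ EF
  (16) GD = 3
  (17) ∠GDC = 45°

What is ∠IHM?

Step 1: By the law of cosines on triangle HMI: HI² = 9² + 9² − 2·9·9·cos(30°) = 21.7, so HI ≈ 4.66.
Step 2: By the inverse law of cosines on triangle IHM: cos(∠IHM) = (4.66² + 9² − 9²) / (2·4.66·9) = 21.7/83.86 = 0.2588, so ∠IHM = 75°.

Therefore, the measure of angle ∠IHM = 75°.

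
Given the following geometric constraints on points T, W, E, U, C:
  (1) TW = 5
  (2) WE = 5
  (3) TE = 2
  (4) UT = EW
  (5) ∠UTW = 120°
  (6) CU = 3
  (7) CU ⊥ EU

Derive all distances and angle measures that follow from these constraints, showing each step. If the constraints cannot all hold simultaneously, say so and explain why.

The constraints are consistent.

From the given relations:
  UT = EW = 5

Step 1: From WT = 5, TU = 5, and ∠WTU = 120°, by the law of cosines:
  WU² = WT² + TU² - 2·WT·TU·cos(120°) = 25 + 25 + 25 = 75
  WU = 5·√3

Step 2: From TE = 2, TW = 5, EW = 5, by the inverse law of cosines:
  cos(∠ETW) = (TE² + TW² - EW²) / (2·TE·TW)
  ∠ETW = 78.46°

Step 3: From WE = 5, WT = 5, ET = 2, by the inverse law of cosines:
  cos(∠EWT) = (WE² + WT² - ET²) / (2·WE·WT)
  ∠EWT = 23.07°

Step 4: From ET = 2, EW = 5, TW = 5, by the inverse law of cosines:
  cos(∠TEW) = (ET² + EW² - TW²) / (2·ET·EW)
  ∠TEW = 78.46°

Step 5: From WT = 5, WU = 5·√3, TU = 5, by the inverse law of cosines:
  cos(∠TWU) = (WT² + WU² - TU²) / (2·WT·WU)
  ∠TWU = 30°

Step 6: From UT = 5, UW = 5·√3, TW = 5, by the inverse law of cosines:
  cos(∠TUW) = (UT² + UW² - TW²) / (2·UT·UW)
  ∠TUW = 30°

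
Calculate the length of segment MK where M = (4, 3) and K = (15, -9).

d = sqrt((15 - 4)^2 + (-9 - 3)^2)
d = sqrt(11^2 + -12^2)
d = sqrt(121 + 144)
d = sqrt(265)

sqrt(265)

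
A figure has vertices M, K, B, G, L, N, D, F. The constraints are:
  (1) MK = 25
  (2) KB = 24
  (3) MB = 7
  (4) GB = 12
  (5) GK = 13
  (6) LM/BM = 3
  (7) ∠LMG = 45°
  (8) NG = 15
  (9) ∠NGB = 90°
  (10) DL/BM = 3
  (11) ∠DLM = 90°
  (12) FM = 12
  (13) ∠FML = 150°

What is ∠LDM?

From the given relations: DL = 3·BM = 3·7 = 21; LM = 3·BM = 3·7 = 21.
Step 1: By the law of cosines on triangle DLM: DM² = 21² + 21² − 2·21·21·cos(90°) = 882, so DM ≈ 29.7.
Step 2: By the inverse law of cosines on triangle LDM: cos(∠LDM) = (21² + 29.7² − 21²) / (2·21·29.7) = 882/1247.34 = 0.7071, so ∠LDM = 45°.

Therefore, the measure of angle ∠LDM = 45°.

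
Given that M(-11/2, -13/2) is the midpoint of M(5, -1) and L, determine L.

Using the midpoint formula: M = ((x1 + x2)/2, (y1 + y2)/2)
We know M = (-11/2, -13/2) and M = (5, -1)
For x: -11/2 = (5 + x2)/2, so x2 = 2*-11/2 - 5 = -16
For y: -13/2 = (-1 + y2)/2, so y2 = 2*-13/2 - -1 = -12
L = (-16, -12)

(-16, -12)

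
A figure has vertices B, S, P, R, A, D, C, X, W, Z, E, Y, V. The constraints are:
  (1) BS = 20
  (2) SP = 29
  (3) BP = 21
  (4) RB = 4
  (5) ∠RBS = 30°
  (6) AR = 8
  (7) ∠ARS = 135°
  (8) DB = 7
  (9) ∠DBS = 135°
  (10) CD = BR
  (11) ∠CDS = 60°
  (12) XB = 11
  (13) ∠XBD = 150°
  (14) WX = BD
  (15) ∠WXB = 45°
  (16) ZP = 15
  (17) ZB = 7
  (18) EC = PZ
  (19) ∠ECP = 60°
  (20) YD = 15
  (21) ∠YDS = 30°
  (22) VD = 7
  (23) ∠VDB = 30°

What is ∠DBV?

Step 1: By the law of cosines on triangle BDV: BV² = 7² + 7² − 2·7·7·cos(30°) = 13.13, so BV ≈ 3.62.
Step 2: By the inverse law of cosines on triangle DBV: cos(∠DBV) = (7² + 3.62² − 7²) / (2·7·3.62) = 13.13/50.73 = 0.2588, so ∠DBV = 75°.

Therefore, the measure of angle ∠DBV = 75°.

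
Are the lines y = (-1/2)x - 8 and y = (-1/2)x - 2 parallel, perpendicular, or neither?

Slope of line 1: m1 = -1/2
Slope of line 2: m2 = -1/2
Two lines are parallel if and only if they have equal slopes (or both are vertical).
Here m1 = m2 = -1/2, confirming the lines are parallel.

Parallel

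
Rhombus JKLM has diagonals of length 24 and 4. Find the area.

Area = (24 * 4) / 2 = 96 / 2 = 48

48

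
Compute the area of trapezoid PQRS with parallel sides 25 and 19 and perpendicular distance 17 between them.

Area = (25 + 19) * 17 / 2 = 748 / 2 = 374

374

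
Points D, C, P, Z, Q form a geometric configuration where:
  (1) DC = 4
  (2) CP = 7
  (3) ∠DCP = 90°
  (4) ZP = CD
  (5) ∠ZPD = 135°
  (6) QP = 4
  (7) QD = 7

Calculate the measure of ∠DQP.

Step 1: By the law of cosines on triangle DCP: DP² = 4² + 7² − 2·4·7·cos(90°) = 65, so DP = √65.
Step 2: By the inverse law of cosines on triangle DQP: cos(∠DQP) = (7² + 4² − √65²) / (2·7·4) = 0/56 = 0, so ∠DQP = 90°.

Therefore, the measure of angle ∠DQP = 90°.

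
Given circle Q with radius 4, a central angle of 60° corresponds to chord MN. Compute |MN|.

Chord length = 2r sin(θ/2)
= 2 × 4 × sin(60°/2)
= 2 × 4 × sin(30°)
= 4

4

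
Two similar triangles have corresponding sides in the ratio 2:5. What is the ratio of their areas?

Area scales with the square of linear dimensions. If every length is multiplied by 2/5, then the area is multiplied by (2/5)^2 = 4/25.
The area ratio is 4:25.

4:25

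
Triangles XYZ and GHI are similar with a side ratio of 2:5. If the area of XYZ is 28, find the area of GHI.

Area ratio = (2/5)^2 = 4/25. Area of GHI = 28 * 25/4 = 175.

175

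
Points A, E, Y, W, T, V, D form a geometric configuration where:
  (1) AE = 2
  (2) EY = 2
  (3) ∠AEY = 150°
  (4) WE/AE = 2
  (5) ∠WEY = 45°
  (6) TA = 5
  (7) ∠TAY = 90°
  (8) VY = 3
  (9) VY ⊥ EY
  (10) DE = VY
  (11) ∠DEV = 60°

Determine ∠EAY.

Step 1: By the law of cosines on triangle AEY: AY² = 2² + 2² − 2·2·2·cos(150°) = 14.93, so AY ≈ 3.86.
Step 2: By the inverse law of cosines on triangle EAY: cos(∠EAY) = (2² + 3.86² − 2²) / (2·2·3.86) = 14.93/15.45 = 0.9659, so ∠EAY = 15°.

Therefore, the measure of angle ∠EAY = 15°.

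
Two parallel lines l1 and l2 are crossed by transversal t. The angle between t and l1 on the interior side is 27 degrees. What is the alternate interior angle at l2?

Alternate interior angles are equal: 27 degrees.

27 degrees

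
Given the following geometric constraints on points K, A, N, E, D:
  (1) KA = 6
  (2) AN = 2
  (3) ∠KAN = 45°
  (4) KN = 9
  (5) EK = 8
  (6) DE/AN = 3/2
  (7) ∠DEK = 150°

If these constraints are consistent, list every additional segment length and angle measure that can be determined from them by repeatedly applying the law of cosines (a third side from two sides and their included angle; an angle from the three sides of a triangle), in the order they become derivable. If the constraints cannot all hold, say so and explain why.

These constraints are not satisfiable: by the triangle inequality in triangle AKN, (1) KA = 6 and (2) AN = 2 force KN ≤ 6 + 2 = 8, but (4) says KN = 9. No planar figure meets all of them, so nothing further can be derived.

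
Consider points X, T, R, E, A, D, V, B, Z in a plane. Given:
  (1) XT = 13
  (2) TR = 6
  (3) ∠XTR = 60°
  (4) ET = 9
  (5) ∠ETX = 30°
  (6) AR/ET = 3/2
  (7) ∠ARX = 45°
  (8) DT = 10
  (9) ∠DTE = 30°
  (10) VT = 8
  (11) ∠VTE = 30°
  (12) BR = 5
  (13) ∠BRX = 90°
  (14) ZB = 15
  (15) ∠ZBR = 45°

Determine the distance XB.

Step 1: By the law of cosines on triangle XTR: XR² = 13² + 6² − 2·13·6·cos(60°) = 127, so XR = √127.
Step 2: By the law of cosines on triangle XRB: XB² = √127² + 5² − 2·√127·5·cos(90°) = 152, so XB = 2·√38.

Therefore, the length of XB = 2·√38.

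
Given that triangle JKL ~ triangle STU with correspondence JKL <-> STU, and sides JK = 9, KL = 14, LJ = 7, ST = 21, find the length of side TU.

Since the triangles are similar, the ratio of corresponding sides is constant.
Scale factor k = ST / JK = 21 / 9 = 7/3
TU = k * KL = 7/3 * 14 = 98/3

98/3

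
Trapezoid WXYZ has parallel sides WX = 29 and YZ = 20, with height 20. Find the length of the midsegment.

The midsegment (median) of a trapezoid connects the midpoints of the non-parallel sides.
Its length is the average of the two bases: (29 + 20) / 2 = 49/2.

49/2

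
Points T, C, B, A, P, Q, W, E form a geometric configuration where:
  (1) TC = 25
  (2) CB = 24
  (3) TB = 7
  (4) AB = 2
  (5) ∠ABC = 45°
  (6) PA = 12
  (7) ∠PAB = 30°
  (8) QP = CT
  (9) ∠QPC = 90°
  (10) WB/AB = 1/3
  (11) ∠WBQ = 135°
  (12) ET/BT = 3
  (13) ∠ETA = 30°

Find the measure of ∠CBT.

Step 1: By the inverse law of cosines on triangle CBT: cos(∠CBT) = (24² + 7² − 25²) / (2·24·7) = 0/336 = 0, so ∠CBT = 90°.

Therefore, the measure of angle ∠CBT = 90°.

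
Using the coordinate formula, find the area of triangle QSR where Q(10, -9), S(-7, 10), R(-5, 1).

The Shoelace formula computes the area from vertex coordinates by summing cross products.
For vertices (10,-9), (-7,10), (-5,1):
Signed sum = 10*10 - -7*-9 + -7*1 - -5*10 + -5*-9 - 10*1
= 37 + 43 + 35 = 115
Area = (1/2)|115| = 115/2.

115/2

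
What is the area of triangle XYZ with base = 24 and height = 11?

Area = (1/2)(24)(11) = 132

132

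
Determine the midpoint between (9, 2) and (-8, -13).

M = ((x₁ + x₂)/2, (y₁ + y₂)/2)
= ((9 + -8)/2, (2 + -13)/2)
= (1/2, -11/2) = (1/2, -11/2)

(1/2, -11/2)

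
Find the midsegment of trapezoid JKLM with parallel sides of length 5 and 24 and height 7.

The midsegment (median) of a trapezoid connects the midpoints of the non-parallel sides.
Its length is the average of the two bases: (5 + 24) / 2 = 29/2.

29/2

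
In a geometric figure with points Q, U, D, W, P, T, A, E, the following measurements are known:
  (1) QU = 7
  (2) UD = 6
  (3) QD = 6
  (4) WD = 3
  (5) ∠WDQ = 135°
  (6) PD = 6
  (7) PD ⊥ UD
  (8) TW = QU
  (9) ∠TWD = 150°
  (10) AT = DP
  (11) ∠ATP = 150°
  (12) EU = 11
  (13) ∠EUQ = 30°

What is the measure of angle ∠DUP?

Step 1: By the law of cosines on triangle UDP: UP² = 6² + 6² − 2·6·6·cos(90°) = 72, so UP = 6·√2.
Step 2: By the inverse law of cosines on triangle DUP: cos(∠DUP) = (6² + (6·√2)² − 6²) / (2·6·6·√2) = 72/101.82 = 0.7071, so ∠DUP = 45°.

Therefore, the measure of angle ∠DUP = 45°.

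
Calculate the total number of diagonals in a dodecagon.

Each of the 12 vertices connects to 9 non-adjacent vertices via diagonals.
Total connections = 12 × 9 = 108, but each diagonal is counted twice.
Number of diagonals = 108 / 2 = 54.

54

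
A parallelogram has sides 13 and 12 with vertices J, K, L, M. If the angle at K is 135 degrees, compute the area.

Area = 13 * 12 * sin(135°) = 156 * sqrt(2)/2 = 78*sqrt(2)

78*sqrt(2)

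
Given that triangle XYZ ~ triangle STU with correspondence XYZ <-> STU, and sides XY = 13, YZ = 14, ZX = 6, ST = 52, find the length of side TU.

k = 52/13 = 4. TU = 4 * 14 = 56.

56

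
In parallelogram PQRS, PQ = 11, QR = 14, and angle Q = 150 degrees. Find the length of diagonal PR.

Using the law of cosines:
d^2 = 11^2 + 14^2 - 2(11)(14)cos(150 degrees)
d^2 = 121 + 196 - 308*-sqrt(3)/2
d^2 = 154*sqrt(3) + 317
d = sqrt(154*sqrt(3) + 317)

sqrt(154*sqrt(3) + 317)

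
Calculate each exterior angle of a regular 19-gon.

Each exterior angle of a regular n-gon is 360 / n.
For n = 19: 360 / 19 = 360/19 degrees.

360/19 degrees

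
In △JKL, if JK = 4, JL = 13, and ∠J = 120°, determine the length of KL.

By the law of cosines: KL^2 = JK^2 + JL^2 - 2*JK*JL*cos(J)
KL^2 = 4^2 + 13^2 - 2*4*13*cos(120°)
KL^2 = 16 + 169 - 104*(-1/2)
KL^2 = 237
KL = sqrt(237)

sqrt(237)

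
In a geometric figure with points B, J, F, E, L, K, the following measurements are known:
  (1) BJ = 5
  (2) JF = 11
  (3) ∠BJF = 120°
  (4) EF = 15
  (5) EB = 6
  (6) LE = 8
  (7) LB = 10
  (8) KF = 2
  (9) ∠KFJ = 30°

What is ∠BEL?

Step 1: By the inverse law of cosines on triangle BEL: cos(∠BEL) = (6² + 8² − 10²) / (2·6·8) = 0/96 = 0, so ∠BEL = 90°.

Therefore, the measure of angle ∠BEL = 90°.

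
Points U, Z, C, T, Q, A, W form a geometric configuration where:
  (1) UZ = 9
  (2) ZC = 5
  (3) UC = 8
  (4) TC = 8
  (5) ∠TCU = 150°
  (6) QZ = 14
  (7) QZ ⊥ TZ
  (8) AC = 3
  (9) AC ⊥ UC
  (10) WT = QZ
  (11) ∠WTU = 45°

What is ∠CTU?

Step 1: By the law of cosines on triangle TCU: TU² = 8² + 8² − 2·8·8·cos(150°) = 238.85, so TU ≈ 15.45.
Step 2: By the inverse law of cosines on triangle CTU: cos(∠CTU) = (8² + 15.45² − 8²) / (2·8·15.45) = 238.85/247.28 = 0.9659, so ∠CTU = 15°.

Therefore, the measure of angle ∠CTU = 15°.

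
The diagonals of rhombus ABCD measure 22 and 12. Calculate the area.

The diagonals of a rhombus divide it into four right triangles.
Each triangle has legs 22/ 2 = 11 and 12/2 = 6, so each has area (1/2)*11*6 = 33.
Four such triangles give total area = (d1 * d2) / 2 = 132.

132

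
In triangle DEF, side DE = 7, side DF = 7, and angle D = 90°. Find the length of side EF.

The included angle is 90°, so the triangle is right-angled at D. The opposite side EF is the hypotenuse.
By the Pythagorean theorem: EF = sqrt(7^2 + 7^2) = sqrt(98) = 7*sqrt(2).

7*sqrt(2)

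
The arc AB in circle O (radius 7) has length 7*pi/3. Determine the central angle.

The full circumference is 2πr = 14*pi.
The arc is 7*pi/3 / 14*pi = 1/6 of the full circle.
So the central angle = 1/6 × 360° = 60°.

60°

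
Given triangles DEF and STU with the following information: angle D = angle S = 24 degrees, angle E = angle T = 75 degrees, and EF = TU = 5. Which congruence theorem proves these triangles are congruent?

The given information matches AAS: Two pairs of corresponding angles and a non-included side are equal (Angle-Angle-Side).

AAS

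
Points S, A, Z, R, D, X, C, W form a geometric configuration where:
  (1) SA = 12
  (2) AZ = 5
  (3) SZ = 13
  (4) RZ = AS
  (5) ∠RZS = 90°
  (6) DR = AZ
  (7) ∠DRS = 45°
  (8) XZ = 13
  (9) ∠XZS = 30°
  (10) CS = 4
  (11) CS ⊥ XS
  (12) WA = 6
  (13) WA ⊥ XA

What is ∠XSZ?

Step 1: By the law of cosines on triangle SZX: SX² = 13² + 13² − 2·13·13·cos(30°) = 45.28, so SX ≈ 6.73.
Step 2: By the inverse law of cosines on triangle XSZ: cos(∠XSZ) = (6.73² + 13² − 13²) / (2·6.73·13) = 45.28/174.96 = 0.2588, so ∠XSZ = 75°.

Therefore, the measure of angle ∠XSZ = 75°.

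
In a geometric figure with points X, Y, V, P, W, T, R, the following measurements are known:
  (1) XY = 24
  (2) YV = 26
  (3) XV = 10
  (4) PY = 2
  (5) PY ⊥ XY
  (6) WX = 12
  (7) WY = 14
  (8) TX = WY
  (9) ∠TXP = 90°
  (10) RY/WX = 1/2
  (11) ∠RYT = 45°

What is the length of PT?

From the given relations: TX = WY = 14.
Step 1: By the law of cosines on triangle XYP: XP² = 24² + 2² − 2·24·2·cos(90°) = 580, so XP = 2·√145.
Step 2: By the law of cosines on triangle PXT: PT² = (2·√145)² + 14² − 2·2·√145·14·cos(90°) = 776, so PT = 2·√194.

Therefore, the length of PT = 2·√194.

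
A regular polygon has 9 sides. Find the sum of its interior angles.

The sum of interior angles of an n-sided polygon is (n - 2) * 180.
For n = 9: (9 - 2) * 180 = 7 * 180 = 1260 degrees.

1260 degrees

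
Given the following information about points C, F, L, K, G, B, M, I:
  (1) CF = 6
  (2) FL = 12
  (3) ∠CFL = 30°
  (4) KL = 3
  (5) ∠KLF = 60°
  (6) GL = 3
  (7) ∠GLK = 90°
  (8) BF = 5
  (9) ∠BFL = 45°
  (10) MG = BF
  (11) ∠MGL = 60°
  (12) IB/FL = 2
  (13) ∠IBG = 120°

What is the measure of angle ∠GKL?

Step 1: By the law of cosines on triangle KLG: KG² = 3² + 3² − 2·3·3·cos(90°) = 18, so KG = 3·√2.
Step 2: By the inverse law of cosines on triangle GKL: cos(∠GKL) = ((3·√2)² + 3² − 3²) / (2·3·√2·3) = 18/25.46 = 0.7071, so ∠GKL = 45°.

Therefore, the measure of angle ∠GKL = 45°.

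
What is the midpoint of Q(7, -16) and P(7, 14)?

The midpoint is the point halfway along the segment.
Move half the horizontal distance: 7 + (7 - 7)/2 = 7 + 0/2 = 7
Move half the vertical distance: -16 + (14 - -16)/2 = -16 + 30/2 = -1
Midpoint = (7, -1)

(7, -1)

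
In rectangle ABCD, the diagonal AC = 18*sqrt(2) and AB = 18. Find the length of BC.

b = sqrt(d^2 - a^2) = sqrt(648 - 324) = sqrt(324) = 18

18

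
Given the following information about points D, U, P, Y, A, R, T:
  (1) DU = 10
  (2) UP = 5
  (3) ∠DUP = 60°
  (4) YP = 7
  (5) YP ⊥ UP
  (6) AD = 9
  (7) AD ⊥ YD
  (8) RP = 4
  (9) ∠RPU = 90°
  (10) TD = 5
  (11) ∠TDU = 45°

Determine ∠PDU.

Step 1: By the law of cosines on triangle DUP: DP² = 10² + 5² − 2·10·5·cos(60°) = 75, so DP = 5·√3.
Step 2: By the inverse law of cosines on triangle PDU: cos(∠PDU) = ((5·√3)² + 10² − 5²) / (2·5·√3·10) = 150/173.21 = 0.866, so ∠PDU = 30°.

Therefore, the measure of angle ∠PDU = 30°.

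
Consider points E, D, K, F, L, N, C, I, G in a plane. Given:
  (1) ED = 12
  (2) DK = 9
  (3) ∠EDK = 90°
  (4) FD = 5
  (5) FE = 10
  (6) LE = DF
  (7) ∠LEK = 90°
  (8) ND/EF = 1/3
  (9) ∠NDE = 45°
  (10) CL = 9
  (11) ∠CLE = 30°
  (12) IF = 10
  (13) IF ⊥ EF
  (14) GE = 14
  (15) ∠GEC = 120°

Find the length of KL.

From the given relations: LE = DF = 5.
Step 1: By the law of cosines on triangle EDK: EK² = 12² + 9² − 2·12·9·cos(90°) = 225, so EK = 15.
Step 2: By the law of cosines on triangle KEL: KL² = 15² + 5² − 2·15·5·cos(90°) = 250, so KL = 5·√10.

Therefore, the length of KL = 5·√10.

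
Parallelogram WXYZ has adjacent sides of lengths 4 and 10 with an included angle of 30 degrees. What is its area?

Area = a * b * sin(theta)
Area = 4 * 10 * sin(30 degrees)
Area = 40 * 1/2
Area = 20

20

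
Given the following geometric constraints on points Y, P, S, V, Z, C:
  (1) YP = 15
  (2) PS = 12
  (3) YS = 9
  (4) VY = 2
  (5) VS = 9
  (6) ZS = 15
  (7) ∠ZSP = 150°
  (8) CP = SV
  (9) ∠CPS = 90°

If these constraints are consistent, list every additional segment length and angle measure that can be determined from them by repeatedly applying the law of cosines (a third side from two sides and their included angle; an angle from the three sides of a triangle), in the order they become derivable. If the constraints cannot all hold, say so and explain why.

The constraints are consistent. Derivable facts, in order:
After 1 step:
- PZ ≈ 26.09
- SC = 15
- ∠PSY = 90°
- ∠PYS = 53.13°
- ∠SPY = 36.87°
- ∠SVY = 83.62°
- ∠SYV = 83.62°
- ∠VSY = 12.76°
After 2 steps:
- ∠CSP = 36.87°
- ∠PCS = 53.13°
- ∠PZS = 13.29°
- ∠SPZ = 16.71°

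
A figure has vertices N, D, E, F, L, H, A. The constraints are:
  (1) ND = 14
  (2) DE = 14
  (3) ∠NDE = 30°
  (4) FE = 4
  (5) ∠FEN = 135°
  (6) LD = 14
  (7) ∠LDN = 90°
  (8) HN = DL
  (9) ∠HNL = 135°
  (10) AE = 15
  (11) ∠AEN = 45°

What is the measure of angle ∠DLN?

Step 1: By the law of cosines on triangle LDN: LN² = 14² + 14² − 2·14·14·cos(90°) = 392, so LN = 14·√2.
Step 2: By the inverse law of cosines on triangle DLN: cos(∠DLN) = (14² + (14·√2)² − 14²) / (2·14·14·√2) = 392/554.37 = 0.7071, so ∠DLN = 45°.

Therefore, the measure of angle ∠DLN = 45°.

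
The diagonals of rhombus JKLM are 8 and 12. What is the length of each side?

In a rhombus, the diagonals bisect each other perpendicularly, creating four congruent right triangles.
Each triangle has legs 4 (half of 8) and 6 (half of 12).
The hypotenuse of each right triangle is a side of the rhombus:
side = sqrt(4^2 + 6^2) = sqrt(52) = 2*sqrt(13)

2*sqrt(13)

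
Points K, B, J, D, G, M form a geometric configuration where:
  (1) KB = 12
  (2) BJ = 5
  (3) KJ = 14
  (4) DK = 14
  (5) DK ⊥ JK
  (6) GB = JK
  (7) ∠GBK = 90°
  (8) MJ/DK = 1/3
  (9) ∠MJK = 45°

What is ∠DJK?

Step 1: By the law of cosines on triangle JKD: JD² = 14² + 14² − 2·14·14·cos(90°) = 392, so JD = 14·√2.
Step 2: By the inverse law of cosines on triangle DJK: cos(∠DJK) = ((14·√2)² + 14² − 14²) / (2·14·√2·14) = 392/554.37 = 0.7071, so ∠DJK = 45°.

Therefore, the measure of angle ∠DJK = 45°.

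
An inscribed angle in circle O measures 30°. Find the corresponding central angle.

By the inscribed angle theorem, the central angle is twice the inscribed angle.
Central angle = 2 × 30° = 60°

60°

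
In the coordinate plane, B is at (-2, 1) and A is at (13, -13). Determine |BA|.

d = sqrt((15)^2 + (-14)^2) = sqrt(421)

sqrt(421)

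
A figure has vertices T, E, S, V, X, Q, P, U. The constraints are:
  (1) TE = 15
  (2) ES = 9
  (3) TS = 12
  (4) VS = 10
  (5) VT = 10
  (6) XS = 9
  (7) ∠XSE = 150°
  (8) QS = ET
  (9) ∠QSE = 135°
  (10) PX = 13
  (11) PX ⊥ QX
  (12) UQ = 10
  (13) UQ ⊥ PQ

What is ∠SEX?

Step 1: By the law of cosines on triangle ESX: EX² = 9² + 9² − 2·9·9·cos(150°) = 302.3, so EX ≈ 17.39.
Step 2: By the inverse law of cosines on triangle SEX: cos(∠SEX) = (9² + 17.39² − 9²) / (2·9·17.39) = 302.3/312.96 = 0.9659, so ∠SEX = 15°.

Therefore, the measure of angle ∠SEX = 15°.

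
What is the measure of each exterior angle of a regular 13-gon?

Each exterior angle of a regular n-gon is 360 / n.
For n = 13: 360 / 13 = 360/13 degrees.

360/13 degrees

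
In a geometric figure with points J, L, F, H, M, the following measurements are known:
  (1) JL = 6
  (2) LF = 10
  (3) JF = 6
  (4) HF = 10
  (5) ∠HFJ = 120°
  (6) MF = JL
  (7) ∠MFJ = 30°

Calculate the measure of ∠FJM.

From the given relations: MF = JL = 6.
Step 1: By the law of cosines on triangle JFM: JM² = 6² + 6² − 2·6·6·cos(30°) = 9.65, so JM ≈ 3.11.
Step 2: By the inverse law of cosines on triangle FJM: cos(∠FJM) = (6² + 3.11² − 6²) / (2·6·3.11) = 9.65/37.27 = 0.2588, so ∠FJM = 75°.

Therefore, the measure of angle ∠FJM = 75°.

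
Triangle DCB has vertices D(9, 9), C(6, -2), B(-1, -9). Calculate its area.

Using the Shoelace formula for a triangle:
Area = (1/2)|x0(y1 - y2) + x1(y2 - y0) + x2(y0 - y1)|
Area = (1/2)|9(-2 - -9) + 6(-9 - 9) + -1(9 - -2)|
Area = (1/2)|63 + -108 + -11|
Area = (1/2)|-56|
Area = (1/2)(56)
Area = 28

28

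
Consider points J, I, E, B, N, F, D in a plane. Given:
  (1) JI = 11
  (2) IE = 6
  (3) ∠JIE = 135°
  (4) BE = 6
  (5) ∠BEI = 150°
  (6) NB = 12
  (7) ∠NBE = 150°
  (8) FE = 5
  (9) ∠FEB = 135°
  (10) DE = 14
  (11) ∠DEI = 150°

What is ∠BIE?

Step 1: By the law of cosines on triangle IEB: IB² = 6² + 6² − 2·6·6·cos(150°) = 134.35, so IB ≈ 11.59.
Step 2: By the inverse law of cosines on triangle BIE: cos(∠BIE) = (11.59² + 6² − 6²) / (2·11.59·6) = 134.35/139.09 = 0.9659, so ∠BIE = 15°.

Therefore, the measure of angle ∠BIE = 15°.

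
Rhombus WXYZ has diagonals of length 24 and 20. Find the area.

Area = (24 * 20) / 2 = 480 / 2 = 240

240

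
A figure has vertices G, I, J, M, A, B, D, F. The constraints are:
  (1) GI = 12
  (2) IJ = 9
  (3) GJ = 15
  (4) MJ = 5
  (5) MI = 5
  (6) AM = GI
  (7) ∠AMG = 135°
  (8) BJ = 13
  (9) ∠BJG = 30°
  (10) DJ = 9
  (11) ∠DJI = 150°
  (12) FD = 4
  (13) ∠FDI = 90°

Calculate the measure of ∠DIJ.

Step 1: By the law of cosines on triangle IJD: ID² = 9² + 9² − 2·9·9·cos(150°) = 302.3, so ID ≈ 17.39.
Step 2: By the inverse law of cosines on triangle DIJ: cos(∠DIJ) = (17.39² + 9² − 9²) / (2·17.39·9) = 302.3/312.96 = 0.9659, so ∠DIJ = 15°.

Therefore, the measure of angle ∠DIJ = 15°.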